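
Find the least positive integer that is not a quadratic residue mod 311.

(2/311) = +1, so 2 is a residue.
(3/311) = +1, so 3 is a residue.
(4/311) = +1, so 4 is a residue.
(5/311) = +1, so 5 is a residue.
(6/311) = +1, so 6 is a residue.
(7/311) = +1, so 7 is a residue.
(8/311) = +1, so 8 is a residue.
(9/311) = +1, so 9 is a residue.
(10/311) = +1, so 10 is a residue.
(11/311) = −1, so 11 is the smallest positive non-residue mod 311.

11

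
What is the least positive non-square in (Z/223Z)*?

3

(2/223) = +1, so 2 is a residue.
(3/223) = −1, so 3 is the smallest positive non-residue mod 223.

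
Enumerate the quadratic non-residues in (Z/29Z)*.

Square k = 1,…,14 (k and 29−k give the same square):
1²=1, 2²=4, 3²=9, 4²=16, 5²=25, 6²≡7, 7²≡20, 8²≡6, 9²≡23, 10²≡13, 11²≡5, 12²≡28, 13²≡24, 14²≡22 (mod 29).
The residues are {1, 4, 5, 6, 7, 9, 13, 16, 20, 22, 23, 24, 25, 28}; the non-residues are the remaining 14 nonzero classes.

2,3,8,10,11,12,14,15,17,18,19,21,26,27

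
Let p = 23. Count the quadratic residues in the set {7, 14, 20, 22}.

0

(7/23) = -1 → non-residue.
(14/23) = -1 → non-residue.
(20/23) = -1 → non-residue.
(22/23) = -1 → non-residue.
Total quadratic residues among the 4: 0.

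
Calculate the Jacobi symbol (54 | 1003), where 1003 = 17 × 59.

Pull out 2: since 1003 ≡ 3 (mod 8), (2/1003) = -1.
Reciprocity: 27 ≡ 3 and 1003 ≡ 3 (mod 4), so (27/1003) = −(1003/27).
Reduce top mod 27: now compute (4/27).
Pull out 2^2: since 27 ≡ 3 (mod 8), (2/27) = -1, so (2/27)^2 = +1.
Reached (1/27) = 1. Collecting the sign flips along the way, the symbol is +1.

1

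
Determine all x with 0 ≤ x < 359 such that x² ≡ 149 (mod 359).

Since 359 ≡ 3 (mod 4), a square root of 149 is 149^((359+1)/4) = 149^90 mod 359.
Repeated squaring: 149^2≡302, 149^4≡18, 149^8≡324, 149^16≡148, 149^32≡5, 149^64≡25 (mod 359).
149^90 = 149^(64+16+8+2) ≡ 101 (mod 359).
Check: 101² = 10201 ≡ 149 (mod 359). The two roots are 101 and 258.

101, 258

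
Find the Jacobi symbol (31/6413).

-1

Reciprocity: 31 ≡ 3 and 6413 ≡ 1 (mod 4), so (31/6413) = +(6413/31).
Reduce top mod 31: now compute (27/31).
Reciprocity: 27 ≡ 3 and 31 ≡ 3 (mod 4), so (27/31) = −(31/27).
Reduce top mod 27: now compute (4/27).
Pull out 2^2: since 27 ≡ 3 (mod 8), (2/27) = -1, so (2/27)^2 = +1.
Reached (1/27) = 1. Collecting the sign flips along the way, the symbol is -1.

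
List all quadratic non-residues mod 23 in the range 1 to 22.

Square k = 1,…,11 (k and 23−k give the same square):
1²=1, 2²=4, 3²=9, 4²=16, 5²≡2, 6²≡13, 7²≡3, 8²≡18, 9²≡12, 10²≡8, 11²≡6 (mod 23).
The residues are {1, 2, 3, 4, 6, 8, 9, 12, 13, 16, 18}; the non-residues are the remaining 11 nonzero classes.

5 7 10 11 14 15 17 19 20 21 22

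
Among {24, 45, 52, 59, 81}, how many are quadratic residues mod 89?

(24/89) = -1 → non-residue.
(45/89) = +1 → QR.
(52/89) = -1 → non-residue.
(59/89) = -1 → non-residue.
(81/89) = +1 → QR.
Total quadratic residues among the 5: 2.

2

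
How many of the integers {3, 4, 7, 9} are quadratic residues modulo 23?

(3/23) = +1 → QR.
(4/23) = +1 → QR.
(7/23) = -1 → non-residue.
(9/23) = +1 → QR.
Total quadratic residues among the 4: 3.

3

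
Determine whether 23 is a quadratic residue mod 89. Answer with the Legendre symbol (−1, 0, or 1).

-1

Reciprocity: 23 ≡ 3 and 89 ≡ 1 (mod 4), so (23/89) = +(89/23).
Reduce top mod 23: now compute (20/23).
Pull out 2^2: since 23 ≡ 7 (mod 8), (2/23) = +1, so (2/23)^2 = +1.
Reciprocity: 5 ≡ 1 and 23 ≡ 3 (mod 4), so (5/23) = +(23/5).
Reduce top mod 5: now compute (3/5).
Reciprocity: 3 ≡ 3 and 5 ≡ 1 (mod 4), so (3/5) = +(5/3).
Reduce top mod 3: now compute (2/3).
Pull out 2: since 3 ≡ 3 (mod 8), (2/3) = -1.
Reached (1/3) = 1. Collecting the sign flips along the way, the symbol is -1.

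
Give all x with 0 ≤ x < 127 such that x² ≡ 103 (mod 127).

Since 127 ≡ 3 (mod 4), a square root of 103 is 103^((127+1)/4) = 103^32 mod 127.
Repeated squaring: 103^2≡68, 103^4≡52, 103^8≡37, 103^16≡99, 103^32≡22 (mod 127).
103^32 = 103^(32) ≡ 22 (mod 127).
Check: 22² = 484 ≡ 103 (mod 127). The two roots are 22 and 105.

22, 105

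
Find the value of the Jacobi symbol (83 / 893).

1

Reciprocity: 83 ≡ 3 and 893 ≡ 1 (mod 4), so (83/893) = +(893/83).
Reduce top mod 83: now compute (63/83).
Reciprocity: 63 ≡ 3 and 83 ≡ 3 (mod 4), so (63/83) = −(83/63).
Reduce top mod 63: now compute (20/63).
Pull out 2^2: since 63 ≡ 7 (mod 8), (2/63) = +1, so (2/63)^2 = +1.
Reciprocity: 5 ≡ 1 and 63 ≡ 3 (mod 4), so (5/63) = +(63/5).
Reduce top mod 5: now compute (3/5).
Reciprocity: 3 ≡ 3 and 5 ≡ 1 (mod 4), so (3/5) = +(5/3).
Reduce top mod 3: now compute (2/3).
Pull out 2: since 3 ≡ 3 (mod 8), (2/3) = -1.
Reached (1/3) = 1. Collecting the sign flips along the way, the symbol is +1.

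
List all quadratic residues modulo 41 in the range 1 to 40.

1 2 4 5 8 9 10 16 18 20 21 23 25 31 32 33 36 37 39 40

Square k = 1,…,20 (k and 41−k give the same square):
1²=1, 2²=4, 3²=9, 4²=16, 5²=25, 6²=36, 7²≡8, 8²≡23, 9²≡40, 10²≡18, 11²≡39, 12²≡21, 13²≡5, 14²≡32, 15²≡20, 16²≡10, 17²≡2, 18²≡37, 19²≡33, 20²≡31 (mod 41).
So the quadratic residues mod 41 are {1, 2, 4, 5, 8, 9, 10, 16, 18, 20, 21, 23, 25, 31, 32, 33, 36, 37, 39, 40}.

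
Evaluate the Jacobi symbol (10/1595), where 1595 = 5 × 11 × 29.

0

Pull out 2: since 1595 ≡ 3 (mod 8), (2/1595) = -1.
Reciprocity: 5 ≡ 1 and 1595 ≡ 3 (mod 4), so (5/1595) = +(1595/5).
Reduce top mod 5: now compute (0/5).
Top reduces to 0: gcd > 1, so the symbol is 0.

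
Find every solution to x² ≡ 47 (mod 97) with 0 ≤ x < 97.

97 ≡ 1 (mod 4), so we find a root by search.
Trying successive values, 12² = 144 ≡ 47 (mod 97). The other root is 97 − 12 = 85.

12, 85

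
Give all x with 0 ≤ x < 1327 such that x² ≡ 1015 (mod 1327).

Since 1327 ≡ 3 (mod 4), a square root of 1015 is 1015^((1327+1)/4) = 1015^332 mod 1327.
Repeated squaring: 1015^2≡473, 1015^4≡793, 1015^8≡1178, 1015^16≡969, 1015^32≡772, 1015^64≡161, 1015^128≡708, 1015^256≡985 (mod 1327).
1015^332 = 1015^(256+64+8+4) ≡ 868 (mod 1327).
Check: 868² = 753424 ≡ 1015 (mod 1327). The two roots are 459 and 868.

459, 868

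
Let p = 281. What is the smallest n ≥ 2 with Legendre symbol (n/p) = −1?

3

(2/281) = +1, so 2 is a residue.
(3/281) = −1, so 3 is the smallest positive non-residue mod 281.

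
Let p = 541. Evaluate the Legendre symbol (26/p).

1

Euler's criterion: (26/541) ≡ 26^270 (mod 541).
26^2 ≡ 135 (mod 541)
26^4 ≡ 372 (mod 541)
26^8 ≡ 429 (mod 541)
26^16 ≡ 101 (mod 541)
26^32 ≡ 463 (mod 541)
26^64 ≡ 133 (mod 541)
26^128 ≡ 377 (mod 541)
26^256 ≡ 387 (mod 541)
26^270 = 26^(256+8+4+2) ≡ 1 (mod 541).
Result is 1, so (26/541) = 1.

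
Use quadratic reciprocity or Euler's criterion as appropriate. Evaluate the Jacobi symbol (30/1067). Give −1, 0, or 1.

Pull out 2: since 1067 ≡ 3 (mod 8), (2/1067) = -1.
Reciprocity: 15 ≡ 3 and 1067 ≡ 3 (mod 4), so (15/1067) = −(1067/15).
Reduce top mod 15: now compute (2/15).
Pull out 2: since 15 ≡ 7 (mod 8), (2/15) = +1.
Reached (1/15) = 1. Collecting the sign flips along the way, the symbol is +1.

1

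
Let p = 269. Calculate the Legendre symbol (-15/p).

-1

First reduce: -15 ≡ 254 (mod 269).
Pull out 2: since 269 ≡ 5 (mod 8), (2/269) = -1.
Reciprocity: 127 ≡ 3 and 269 ≡ 1 (mod 4), so (127/269) = +(269/127).
Reduce top mod 127: now compute (15/127).
Reciprocity: 15 ≡ 3 and 127 ≡ 3 (mod 4), so (15/127) = −(127/15).
Reduce top mod 15: now compute (7/15).
Reciprocity: 7 ≡ 3 and 15 ≡ 3 (mod 4), so (7/15) = −(15/7).
Reduce top mod 7: now compute (1/7).
Reached (1/7) = 1. Collecting the sign flips along the way, the symbol is -1.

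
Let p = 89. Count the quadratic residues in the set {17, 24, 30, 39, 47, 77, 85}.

4

(17/89) = +1 → QR.
(24/89) = -1 → non-residue.
(30/89) = -1 → non-residue.
(39/89) = +1 → QR.
(47/89) = +1 → QR.
(77/89) = -1 → non-residue.
(85/89) = +1 → QR.
Total quadratic residues among the 7: 4.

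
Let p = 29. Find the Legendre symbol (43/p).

-1

Euler's criterion: (43/29) ≡ 14^14 (mod 29).
14^2 ≡ 22 (mod 29)
14^4 ≡ 20 (mod 29)
14^8 ≡ 23 (mod 29)
14^14 = 14^(8+4+2) ≡ 28 (mod 29).
Result is 28 ≡ −1, so (43/29) = −1.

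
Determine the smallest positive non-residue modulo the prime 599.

7

(2/599) = +1, so 2 is a residue.
(3/599) = +1, so 3 is a residue.
(4/599) = +1, so 4 is a residue.
(5/599) = +1, so 5 is a residue.
(6/599) = +1, so 6 is a residue.
(7/599) = −1, so 7 is the smallest positive non-residue mod 599.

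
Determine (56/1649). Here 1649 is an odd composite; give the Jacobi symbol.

Pull out 2^3: since 1649 ≡ 1 (mod 8), (2/1649) = +1, so (2/1649)^3 = +1.
Reciprocity: 7 ≡ 3 and 1649 ≡ 1 (mod 4), so (7/1649) = +(1649/7).
Reduce top mod 7: now compute (4/7).
Pull out 2^2: since 7 ≡ 7 (mod 8), (2/7) = +1, so (2/7)^2 = +1.
Reached (1/7) = 1. Collecting the sign flips along the way, the symbol is +1.

1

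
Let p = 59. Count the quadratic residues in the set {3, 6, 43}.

1

(3/59) = +1 → QR.
(6/59) = -1 → non-residue.
(43/59) = -1 → non-residue.
Total quadratic residues among the 3: 1.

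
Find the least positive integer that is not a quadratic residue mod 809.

(2/809) = +1, so 2 is a residue.
(3/809) = −1, so 3 is the smallest positive non-residue mod 809.

3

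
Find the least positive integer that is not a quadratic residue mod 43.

2

(2/43) = −1, so 2 is the smallest positive non-residue mod 43.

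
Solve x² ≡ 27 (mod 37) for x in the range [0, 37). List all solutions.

8, 29

37 ≡ 1 (mod 4), so we find a root by search.
Trying successive values, 8² = 64 ≡ 27 (mod 37). The other root is 37 − 8 = 29.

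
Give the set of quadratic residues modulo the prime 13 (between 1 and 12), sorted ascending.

Square k = 1,…,6 (k and 13−k give the same square):
1²=1, 2²=4, 3²=9, 4²≡3, 5²≡12, 6²≡10 (mod 13).
So the quadratic residues mod 13 are {1, 3, 4, 9, 10, 12}.

1 3 4 9 10 12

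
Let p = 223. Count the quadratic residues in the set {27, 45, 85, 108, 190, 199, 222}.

(27/223) = -1 → non-residue.
(45/223) = -1 → non-residue.
(85/223) = -1 → non-residue.
(108/223) = -1 → non-residue.
(190/223) = -1 → non-residue.
(199/223) = +1 → QR.
(222/223) = -1 → non-residue.
Total quadratic residues among the 7: 1.

1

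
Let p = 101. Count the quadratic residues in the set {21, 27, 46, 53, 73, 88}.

2

(21/101) = +1 → QR.
(27/101) = -1 → non-residue.
(46/101) = -1 → non-residue.
(53/101) = -1 → non-residue.
(73/101) = -1 → non-residue.
(88/101) = +1 → QR.
Total quadratic residues among the 6: 2.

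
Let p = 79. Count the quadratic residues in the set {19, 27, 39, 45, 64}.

3

(19/79) = +1 → QR.
(27/79) = -1 → non-residue.
(39/79) = -1 → non-residue.
(45/79) = +1 → QR.
(64/79) = +1 → QR.
Total quadratic residues among the 5: 3.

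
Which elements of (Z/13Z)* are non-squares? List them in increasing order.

Square k = 1,…,6 (k and 13−k give the same square):
1²=1, 2²=4, 3²=9, 4²≡3, 5²≡12, 6²≡10 (mod 13).
The residues are {1, 3, 4, 9, 10, 12}; the non-residues are the remaining 6 nonzero classes.

2,5,6,7,8,11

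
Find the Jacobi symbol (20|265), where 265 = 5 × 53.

0

Pull out 2^2: since 265 ≡ 1 (mod 8), (2/265) = +1, so (2/265)^2 = +1.
Reciprocity: 5 ≡ 1 and 265 ≡ 1 (mod 4), so (5/265) = +(265/5).
Reduce top mod 5: now compute (0/5).
Top reduces to 0: gcd > 1, so the symbol is 0.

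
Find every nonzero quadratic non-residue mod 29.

2 3 8 10 11 12 14 15 17 18 19 21 26 27

Square k = 1,…,14 (k and 29−k give the same square):
1²=1, 2²=4, 3²=9, 4²=16, 5²=25, 6²≡7, 7²≡20, 8²≡6, 9²≡23, 10²≡13, 11²≡5, 12²≡28, 13²≡24, 14²≡22 (mod 29).
The residues are {1, 4, 5, 6, 7, 9, 13, 16, 20, 22, 23, 24, 25, 28}; the non-residues are the remaining 14 nonzero classes.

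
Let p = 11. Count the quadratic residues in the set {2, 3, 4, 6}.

(2/11) = -1 → non-residue.
(3/11) = +1 → QR.
(4/11) = +1 → QR.
(6/11) = -1 → non-residue.
Total quadratic residues among the 4: 2.

2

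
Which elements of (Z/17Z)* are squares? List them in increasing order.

Square k = 1,…,8 (k and 17−k give the same square):
1²=1, 2²=4, 3²=9, 4²=16, 5²≡8, 6²≡2, 7²≡15, 8²≡13 (mod 17).
So the quadratic residues mod 17 are {1, 2, 4, 8, 9, 13, 15, 16}.

1, 2, 4, 8, 9, 13, 15, 16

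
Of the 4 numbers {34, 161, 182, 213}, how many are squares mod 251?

(34/251) = -1 → non-residue.
(161/251) = +1 → QR.
(182/251) = -1 → non-residue.
(213/251) = -1 → non-residue.
Total quadratic residues among the 4: 1.

1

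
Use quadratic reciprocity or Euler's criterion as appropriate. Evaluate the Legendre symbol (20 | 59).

Pull out 2^2: since 59 ≡ 3 (mod 8), (2/59) = -1, so (2/59)^2 = +1.
Reciprocity: 5 ≡ 1 and 59 ≡ 3 (mod 4), so (5/59) = +(59/5).
Reduce top mod 5: now compute (4/5).
Pull out 2^2: since 5 ≡ 5 (mod 8), (2/5) = -1, so (2/5)^2 = +1.
Reached (1/5) = 1. Collecting the sign flips along the way, the symbol is +1.

1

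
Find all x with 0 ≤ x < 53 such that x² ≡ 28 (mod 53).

53 ≡ 1 (mod 4), so we find a root by search.
Trying successive values, 9² = 81 ≡ 28 (mod 53). The other root is 53 − 9 = 44.

9, 44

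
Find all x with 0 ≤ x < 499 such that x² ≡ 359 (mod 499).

139, 360

Since 499 ≡ 3 (mod 4), a square root of 359 is 359^((499+1)/4) = 359^125 mod 499.
Repeated squaring: 359^2≡139, 359^4≡359, 359^8≡139, 359^16≡359, 359^32≡139, 359^64≡359 (mod 499).
359^125 = 359^(64+32+16+8+4+1) ≡ 139 (mod 499).
Check: 139² = 19321 ≡ 359 (mod 499). The two roots are 139 and 360.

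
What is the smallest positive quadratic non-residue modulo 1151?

(2/1151) = +1, so 2 is a residue.
(3/1151) = +1, so 3 is a residue.
(4/1151) = +1, so 4 is a residue.
(5/1151) = +1, so 5 is a residue.
(6/1151) = +1, so 6 is a residue.
(7/1151) = +1, so 7 is a residue.
(8/1151) = +1, so 8 is a residue.
(9/1151) = +1, so 9 is a residue.
(10/1151) = +1, so 10 is a residue.
(11/1151) = +1, so 11 is a residue.
(12/1151) = +1, so 12 is a residue.
(13/1151) = −1, so 13 is the smallest positive non-residue mod 1151.

13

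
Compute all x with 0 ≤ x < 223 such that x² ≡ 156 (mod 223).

80, 143

Since 223 ≡ 3 (mod 4), a square root of 156 is 156^((223+1)/4) = 156^56 mod 223.
Repeated squaring: 156^2≡29, 156^4≡172, 156^8≡148, 156^16≡50, 156^32≡47 (mod 223).
156^56 = 156^(32+16+8) ≡ 143 (mod 223).
Check: 143² = 20449 ≡ 156 (mod 223). The two roots are 80 and 143.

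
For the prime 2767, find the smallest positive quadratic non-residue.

3

(2/2767) = +1, so 2 is a residue.
(3/2767) = −1, so 3 is the smallest positive non-residue mod 2767.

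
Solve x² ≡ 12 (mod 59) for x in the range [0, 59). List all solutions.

Since 59 ≡ 3 (mod 4), a square root of 12 is 12^((59+1)/4) = 12^15 mod 59.
Repeated squaring: 12^2≡26, 12^4≡27, 12^8≡21 (mod 59).
12^15 = 12^(8+4+2+1) ≡ 22 (mod 59).
Check: 22² = 484 ≡ 12 (mod 59). The two roots are 22 and 37.

22, 37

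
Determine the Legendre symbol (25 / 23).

First reduce: 25 ≡ 2 (mod 23).
Pull out 2: since 23 ≡ 7 (mod 8), (2/23) = +1.
Reached (1/23) = 1. Collecting the sign flips along the way, the symbol is +1.

1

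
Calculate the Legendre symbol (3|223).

Euler's criterion: (3/223) ≡ 3^111 (mod 223).
3^2 ≡ 9 (mod 223)
3^4 ≡ 81 (mod 223)
3^8 ≡ 94 (mod 223)
3^16 ≡ 139 (mod 223)
3^32 ≡ 143 (mod 223)
3^64 ≡ 156 (mod 223)
3^111 = 3^(64+32+8+4+2+1) ≡ 222 (mod 223).
Result is 222 ≡ −1, so (3/223) = −1.

-1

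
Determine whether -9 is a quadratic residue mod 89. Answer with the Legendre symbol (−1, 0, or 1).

First reduce: -9 ≡ 80 (mod 89).
Pull out 2^4: since 89 ≡ 1 (mod 8), (2/89) = +1, so (2/89)^4 = +1.
Reciprocity: 5 ≡ 1 and 89 ≡ 1 (mod 4), so (5/89) = +(89/5).
Reduce top mod 5: now compute (4/5).
Pull out 2^2: since 5 ≡ 5 (mod 8), (2/5) = -1, so (2/5)^2 = +1.
Reached (1/5) = 1. Collecting the sign flips along the way, the symbol is +1.

1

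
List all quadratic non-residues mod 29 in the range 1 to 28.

Square k = 1,…,14 (k and 29−k give the same square):
1²=1, 2²=4, 3²=9, 4²=16, 5²=25, 6²≡7, 7²≡20, 8²≡6, 9²≡23, 10²≡13, 11²≡5, 12²≡28, 13²≡24, 14²≡22 (mod 29).
The residues are {1, 4, 5, 6, 7, 9, 13, 16, 20, 22, 23, 24, 25, 28}; the non-residues are the remaining 14 nonzero classes.

2 3 8 10 11 12 14 15 17 18 19 21 26 27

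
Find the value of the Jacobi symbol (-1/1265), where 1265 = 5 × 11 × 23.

First reduce: -1 ≡ 1264 (mod 1265).
Pull out 2^4: since 1265 ≡ 1 (mod 8), (2/1265) = +1, so (2/1265)^4 = +1.
Reciprocity: 79 ≡ 3 and 1265 ≡ 1 (mod 4), so (79/1265) = +(1265/79).
Reduce top mod 79: now compute (1/79).
Reached (1/79) = 1. Collecting the sign flips along the way, the symbol is +1.

1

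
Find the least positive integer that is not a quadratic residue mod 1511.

11

(2/1511) = +1, so 2 is a residue.
(3/1511) = +1, so 3 is a residue.
(4/1511) = +1, so 4 is a residue.
(5/1511) = +1, so 5 is a residue.
(6/1511) = +1, so 6 is a residue.
(7/1511) = +1, so 7 is a residue.
(8/1511) = +1, so 8 is a residue.
(9/1511) = +1, so 9 is a residue.
(10/1511) = +1, so 10 is a residue.
(11/1511) = −1, so 11 is the smallest positive non-residue mod 1511.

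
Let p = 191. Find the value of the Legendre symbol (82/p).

Pull out 2: since 191 ≡ 7 (mod 8), (2/191) = +1.
Reciprocity: 41 ≡ 1 and 191 ≡ 3 (mod 4), so (41/191) = +(191/41).
Reduce top mod 41: now compute (27/41).
Reciprocity: 27 ≡ 3 and 41 ≡ 1 (mod 4), so (27/41) = +(41/27).
Reduce top mod 27: now compute (14/27).
Pull out 2: since 27 ≡ 3 (mod 8), (2/27) = -1.
Reciprocity: 7 ≡ 3 and 27 ≡ 3 (mod 4), so (7/27) = −(27/7).
Reduce top mod 7: now compute (6/7).
Pull out 2: since 7 ≡ 7 (mod 8), (2/7) = +1.
Reciprocity: 3 ≡ 3 and 7 ≡ 3 (mod 4), so (3/7) = −(7/3).
Reduce top mod 3: now compute (1/3).
Reached (1/3) = 1. Collecting the sign flips along the way, the symbol is -1.

-1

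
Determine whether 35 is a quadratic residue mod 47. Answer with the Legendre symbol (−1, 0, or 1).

Euler's criterion: (35/47) ≡ 35^23 (mod 47).
35^2 ≡ 3 (mod 47)
35^4 ≡ 9 (mod 47)
35^8 ≡ 34 (mod 47)
35^16 ≡ 28 (mod 47)
35^23 = 35^(16+4+2+1) ≡ 46 (mod 47).
Result is 46 ≡ −1, so (35/47) = −1.

-1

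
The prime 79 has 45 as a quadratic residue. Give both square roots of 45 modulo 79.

19, 60

Since 79 ≡ 3 (mod 4), a square root of 45 is 45^((79+1)/4) = 45^20 mod 79.
Repeated squaring: 45^2≡50, 45^4≡51, 45^8≡73, 45^16≡36 (mod 79).
45^20 = 45^(16+4) ≡ 19 (mod 79).
Check: 19² = 361 ≡ 45 (mod 79). The two roots are 19 and 60.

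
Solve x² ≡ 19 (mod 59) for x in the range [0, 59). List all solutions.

Since 59 ≡ 3 (mod 4), a square root of 19 is 19^((59+1)/4) = 19^15 mod 59.
Repeated squaring: 19^2≡7, 19^4≡49, 19^8≡41 (mod 59).
19^15 = 19^(8+4+2+1) ≡ 45 (mod 59).
Check: 45² = 2025 ≡ 19 (mod 59). The two roots are 14 and 45.

14, 45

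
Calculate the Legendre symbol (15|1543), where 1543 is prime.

Reciprocity: 15 ≡ 3 and 1543 ≡ 3 (mod 4), so (15/1543) = −(1543/15).
Reduce top mod 15: now compute (13/15).
Reciprocity: 13 ≡ 1 and 15 ≡ 3 (mod 4), so (13/15) = +(15/13).
Reduce top mod 13: now compute (2/13).
Pull out 2: since 13 ≡ 5 (mod 8), (2/13) = -1.
Reached (1/13) = 1. Collecting the sign flips along the way, the symbol is +1.

1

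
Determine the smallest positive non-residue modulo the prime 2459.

(2/2459) = −1, so 2 is the smallest positive non-residue mod 2459.

2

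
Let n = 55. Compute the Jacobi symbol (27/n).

Reciprocity: 27 ≡ 3 and 55 ≡ 3 (mod 4), so (27/55) = −(55/27).
Reduce top mod 27: now compute (1/27).
Reached (1/27) = 1. Collecting the sign flips along the way, the symbol is -1.

-1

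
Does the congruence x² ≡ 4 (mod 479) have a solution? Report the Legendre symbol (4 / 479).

Pull out 2^2: since 479 ≡ 7 (mod 8), (2/479) = +1, so (2/479)^2 = +1.
Reached (1/479) = 1. Collecting the sign flips along the way, the symbol is +1.

1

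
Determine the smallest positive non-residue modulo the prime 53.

(2/53) = −1, so 2 is the smallest positive non-residue mod 53.

2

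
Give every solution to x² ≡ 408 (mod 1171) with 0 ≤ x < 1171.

444, 727

Since 1171 ≡ 3 (mod 4), a square root of 408 is 408^((1171+1)/4) = 408^293 mod 1171.
Repeated squaring: 408^2≡182, 408^4≡336, 408^8≡480, 408^16≡884, 408^32≡399, 408^64≡1116, 408^128≡683, 408^256≡431 (mod 1171).
408^293 = 408^(256+32+4+1) ≡ 444 (mod 1171).
Check: 444² = 197136 ≡ 408 (mod 1171). The two roots are 444 and 727.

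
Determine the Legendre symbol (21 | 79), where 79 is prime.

1

Reciprocity: 21 ≡ 1 and 79 ≡ 3 (mod 4), so (21/79) = +(79/21).
Reduce top mod 21: now compute (16/21).
Pull out 2^4: since 21 ≡ 5 (mod 8), (2/21) = -1, so (2/21)^4 = +1.
Reached (1/21) = 1. Collecting the sign flips along the way, the symbol is +1.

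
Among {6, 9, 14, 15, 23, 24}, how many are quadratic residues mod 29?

4

(6/29) = +1 → QR.
(9/29) = +1 → QR.
(14/29) = -1 → non-residue.
(15/29) = -1 → non-residue.
(23/29) = +1 → QR.
(24/29) = +1 → QR.
Total quadratic residues among the 6: 4.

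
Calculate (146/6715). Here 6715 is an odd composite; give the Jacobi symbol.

Pull out 2: since 6715 ≡ 3 (mod 8), (2/6715) = -1.
Reciprocity: 73 ≡ 1 and 6715 ≡ 3 (mod 4), so (73/6715) = +(6715/73).
Reduce top mod 73: now compute (72/73).
Pull out 2^3: since 73 ≡ 1 (mod 8), (2/73) = +1, so (2/73)^3 = +1.
Reciprocity: 9 ≡ 1 and 73 ≡ 1 (mod 4), so (9/73) = +(73/9).
Reduce top mod 9: now compute (1/9).
Reached (1/9) = 1. Collecting the sign flips along the way, the symbol is -1.

-1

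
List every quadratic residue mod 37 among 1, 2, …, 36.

1,3,4,7,9,10,11,12,16,21,25,26,27,28,30,33,34,36

Square k = 1,…,18 (k and 37−k give the same square):
1²=1, 2²=4, 3²=9, 4²=16, 5²=25, 6²=36, 7²≡12, 8²≡27, 9²≡7, 10²≡26, 11²≡10, 12²≡33, 13²≡21, 14²≡11, 15²≡3, 16²≡34, 17²≡30, 18²≡28 (mod 37).
So the quadratic residues mod 37 are {1, 3, 4, 7, 9, 10, 11, 12, 16, 21, 25, 26, 27, 28, 30, 33, 34, 36}.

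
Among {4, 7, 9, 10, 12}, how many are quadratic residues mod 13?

(4/13) = +1 → QR.
(7/13) = -1 → non-residue.
(9/13) = +1 → QR.
(10/13) = +1 → QR.
(12/13) = +1 → QR.
Total quadratic residues among the 5: 4.

4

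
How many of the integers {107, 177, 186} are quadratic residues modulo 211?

(107/211) = +1 → QR.
(177/211) = -1 → non-residue.
(186/211) = -1 → non-residue.
Total quadratic residues among the 3: 1.

1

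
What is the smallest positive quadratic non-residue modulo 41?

(2/41) = +1, so 2 is a residue.
(3/41) = −1, so 3 is the smallest positive non-residue mod 41.

3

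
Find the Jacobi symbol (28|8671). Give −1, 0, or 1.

Pull out 2^2: since 8671 ≡ 7 (mod 8), (2/8671) = +1, so (2/8671)^2 = +1.
Reciprocity: 7 ≡ 3 and 8671 ≡ 3 (mod 4), so (7/8671) = −(8671/7).
Reduce top mod 7: now compute (5/7).
Reciprocity: 5 ≡ 1 and 7 ≡ 3 (mod 4), so (5/7) = +(7/5).
Reduce top mod 5: now compute (2/5).
Pull out 2: since 5 ≡ 5 (mod 8), (2/5) = -1.
Reached (1/5) = 1. Collecting the sign flips along the way, the symbol is +1.

1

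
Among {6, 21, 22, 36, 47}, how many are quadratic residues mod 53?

3

(6/53) = +1 → QR.
(21/53) = -1 → non-residue.
(22/53) = -1 → non-residue.
(36/53) = +1 → QR.
(47/53) = +1 → QR.
Total quadratic residues among the 5: 3.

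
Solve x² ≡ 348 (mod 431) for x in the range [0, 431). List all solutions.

200, 231

Since 431 ≡ 3 (mod 4), a square root of 348 is 348^((431+1)/4) = 348^108 mod 431.
Repeated squaring: 348^2≡424, 348^4≡49, 348^8≡246, 348^16≡176, 348^32≡375, 348^64≡119 (mod 431).
348^108 = 348^(64+32+8+4) ≡ 200 (mod 431).
Check: 200² = 40000 ≡ 348 (mod 431). The two roots are 200 and 231.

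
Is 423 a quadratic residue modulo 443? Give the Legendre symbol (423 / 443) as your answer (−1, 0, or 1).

1

Euler's criterion: (423/443) ≡ 423^221 (mod 443).
423^2 ≡ 400 (mod 443)
423^4 ≡ 77 (mod 443)
423^8 ≡ 170 (mod 443)
423^16 ≡ 105 (mod 443)
423^32 ≡ 393 (mod 443)
423^64 ≡ 285 (mod 443)
423^128 ≡ 156 (mod 443)
423^221 = 423^(128+64+16+8+4+1) ≡ 1 (mod 443).
Result is 1, so (423/443) = 1.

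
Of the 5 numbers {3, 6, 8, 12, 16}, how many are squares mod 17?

2

(3/17) = -1 → non-residue.
(6/17) = -1 → non-residue.
(8/17) = +1 → QR.
(12/17) = -1 → non-residue.
(16/17) = +1 → QR.
Total quadratic residues among the 5: 2.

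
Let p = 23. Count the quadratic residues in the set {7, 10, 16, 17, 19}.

1

(7/23) = -1 → non-residue.
(10/23) = -1 → non-residue.
(16/23) = +1 → QR.
(17/23) = -1 → non-residue.
(19/23) = -1 → non-residue.
Total quadratic residues among the 5: 1.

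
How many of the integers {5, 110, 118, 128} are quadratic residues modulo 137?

(5/137) = -1 → non-residue.
(110/137) = -1 → non-residue.
(118/137) = +1 → QR.
(128/137) = +1 → QR.
Total quadratic residues among the 4: 2.

2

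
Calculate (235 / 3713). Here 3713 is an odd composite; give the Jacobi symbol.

Reciprocity: 235 ≡ 3 and 3713 ≡ 1 (mod 4), so (235/3713) = +(3713/235).
Reduce top mod 235: now compute (188/235).
Pull out 2^2: since 235 ≡ 3 (mod 8), (2/235) = -1, so (2/235)^2 = +1.
Reciprocity: 47 ≡ 3 and 235 ≡ 3 (mod 4), so (47/235) = −(235/47).
Reduce top mod 47: now compute (0/47).
Top reduces to 0: gcd > 1, so the symbol is 0.

0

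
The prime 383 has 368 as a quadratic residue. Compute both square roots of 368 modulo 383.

Since 383 ≡ 3 (mod 4), a square root of 368 is 368^((383+1)/4) = 368^96 mod 383.
Repeated squaring: 368^2≡225, 368^4≡69, 368^8≡165, 368^16≡32, 368^32≡258, 368^64≡305 (mod 383).
368^96 = 368^(64+32) ≡ 175 (mod 383).
Check: 175² = 30625 ≡ 368 (mod 383). The two roots are 175 and 208.

175, 208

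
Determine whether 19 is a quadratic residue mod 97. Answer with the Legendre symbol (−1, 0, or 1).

-1

Euler's criterion: (19/97) ≡ 19^48 (mod 97).
19^2 ≡ 70 (mod 97)
19^4 ≡ 50 (mod 97)
19^8 ≡ 75 (mod 97)
19^16 ≡ 96 (mod 97)
19^32 ≡ 1 (mod 97)
19^48 = 19^(32+16) ≡ 96 (mod 97).
Result is 96 ≡ −1, so (19/97) = −1.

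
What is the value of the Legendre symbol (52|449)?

-1

Euler's criterion: (52/449) ≡ 52^224 (mod 449).
52^2 ≡ 10 (mod 449)
52^4 ≡ 100 (mod 449)
52^8 ≡ 122 (mod 449)
52^16 ≡ 67 (mod 449)
52^32 ≡ 448 (mod 449)
52^64 ≡ 1 (mod 449)
52^128 ≡ 1 (mod 449)
52^224 = 52^(128+64+32) ≡ 448 (mod 449).
Result is 448 ≡ −1, so (52/449) = −1.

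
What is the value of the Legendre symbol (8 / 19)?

-1

Pull out 2^3: since 19 ≡ 3 (mod 8), (2/19) = -1, so (2/19)^3 = -1.
Reached (1/19) = 1. Collecting the sign flips along the way, the symbol is -1.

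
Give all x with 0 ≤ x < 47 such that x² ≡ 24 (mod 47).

Since 47 ≡ 3 (mod 4), a square root of 24 is 24^((47+1)/4) = 24^12 mod 47.
Repeated squaring: 24^2≡12, 24^4≡3, 24^8≡9 (mod 47).
24^12 = 24^(8+4) ≡ 27 (mod 47).
Check: 27² = 729 ≡ 24 (mod 47). The two roots are 20 and 27.

20, 27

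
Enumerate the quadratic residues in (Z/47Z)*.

1,2,3,4,6,7,8,9,12,14,16,17,18,21,24,25,27,28,32,34,36,37,42

Square k = 1,…,23 (k and 47−k give the same square):
1²=1, 2²=4, 3²=9, 4²=16, 5²=25, 6²=36, 7²≡2, 8²≡17, 9²≡34, 10²≡6, 11²≡27, 12²≡3, 13²≡28, 14²≡8, 15²≡37, 16²≡21, 17²≡7, 18²≡42, 19²≡32, 20²≡24, 21²≡18, 22²≡14, 23²≡12 (mod 47).
So the quadratic residues mod 47 are {1, 2, 3, 4, 6, 7, 8, 9, 12, 14, 16, 17, 18, 21, 24, 25, 27, 28, 32, 34, 36, 37, 42}.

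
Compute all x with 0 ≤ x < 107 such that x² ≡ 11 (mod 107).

15, 92

Since 107 ≡ 3 (mod 4), a square root of 11 is 11^((107+1)/4) = 11^27 mod 107.
Repeated squaring: 11^2≡14, 11^4≡89, 11^8≡3, 11^16≡9 (mod 107).
11^27 = 11^(16+8+2+1) ≡ 92 (mod 107).
Check: 92² = 8464 ≡ 11 (mod 107). The two roots are 15 and 92.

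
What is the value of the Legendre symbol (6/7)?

Euler's criterion: (6/7) ≡ 6^3 (mod 7).
6^2 ≡ 1 (mod 7)
6^3 = 6^(2+1) ≡ 6 (mod 7).
Result is 6 ≡ −1, so (6/7) = −1.

-1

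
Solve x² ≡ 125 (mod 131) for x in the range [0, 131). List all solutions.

Since 131 ≡ 3 (mod 4), a square root of 125 is 125^((131+1)/4) = 125^33 mod 131.
Repeated squaring: 125^2≡36, 125^4≡117, 125^8≡65, 125^16≡33, 125^32≡41 (mod 131).
125^33 = 125^(32+1) ≡ 16 (mod 131).
Check: 16² = 256 ≡ 125 (mod 131). The two roots are 16 and 115.

16, 115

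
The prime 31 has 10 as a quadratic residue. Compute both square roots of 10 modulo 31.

14, 17

Since 31 ≡ 3 (mod 4), a square root of 10 is 10^((31+1)/4) = 10^8 mod 31.
Repeated squaring: 10^2≡7, 10^4≡18, 10^8≡14 (mod 31).
10^8 = 10^(8) ≡ 14 (mod 31).
Check: 14² = 196 ≡ 10 (mod 31). The two roots are 14 and 17.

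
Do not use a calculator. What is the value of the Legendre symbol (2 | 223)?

Euler's criterion: (2/223) ≡ 2^111 (mod 223).
2^2 ≡ 4 (mod 223)
2^4 ≡ 16 (mod 223)
2^8 ≡ 33 (mod 223)
2^16 ≡ 197 (mod 223)
2^32 ≡ 7 (mod 223)
2^64 ≡ 49 (mod 223)
2^111 = 2^(64+32+8+4+2+1) ≡ 1 (mod 223).
Result is 1, so (2/223) = 1.

1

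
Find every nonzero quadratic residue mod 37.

1,3,4,7,9,10,11,12,16,21,25,26,27,28,30,33,34,36

Square k = 1,…,18 (k and 37−k give the same square):
1²=1, 2²=4, 3²=9, 4²=16, 5²=25, 6²=36, 7²≡12, 8²≡27, 9²≡7, 10²≡26, 11²≡10, 12²≡33, 13²≡21, 14²≡11, 15²≡3, 16²≡34, 17²≡30, 18²≡28 (mod 37).
So the quadratic residues mod 37 are {1, 3, 4, 7, 9, 10, 11, 12, 16, 21, 25, 26, 27, 28, 30, 33, 34, 36}.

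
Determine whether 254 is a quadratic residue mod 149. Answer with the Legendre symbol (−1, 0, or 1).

-1

First reduce: 254 ≡ 105 (mod 149).
Reciprocity: 105 ≡ 1 and 149 ≡ 1 (mod 4), so (105/149) = +(149/105).
Reduce top mod 105: now compute (44/105).
Pull out 2^2: since 105 ≡ 1 (mod 8), (2/105) = +1, so (2/105)^2 = +1.
Reciprocity: 11 ≡ 3 and 105 ≡ 1 (mod 4), so (11/105) = +(105/11).
Reduce top mod 11: now compute (6/11).
Pull out 2: since 11 ≡ 3 (mod 8), (2/11) = -1.
Reciprocity: 3 ≡ 3 and 11 ≡ 3 (mod 4), so (3/11) = −(11/3).
Reduce top mod 3: now compute (2/3).
Pull out 2: since 3 ≡ 3 (mod 8), (2/3) = -1.
Reached (1/3) = 1. Collecting the sign flips along the way, the symbol is -1.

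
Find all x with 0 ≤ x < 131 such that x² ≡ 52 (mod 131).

24, 107

Since 131 ≡ 3 (mod 4), a square root of 52 is 52^((131+1)/4) = 52^33 mod 131.
Repeated squaring: 52^2≡84, 52^4≡113, 52^8≡62, 52^16≡45, 52^32≡60 (mod 131).
52^33 = 52^(32+1) ≡ 107 (mod 131).
Check: 107² = 11449 ≡ 52 (mod 131). The two roots are 24 and 107.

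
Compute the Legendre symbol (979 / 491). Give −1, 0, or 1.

Euler's criterion: (979/491) ≡ 488^245 (mod 491).
488^2 ≡ 9 (mod 491)
488^4 ≡ 81 (mod 491)
488^8 ≡ 178 (mod 491)
488^16 ≡ 260 (mod 491)
488^32 ≡ 333 (mod 491)
488^64 ≡ 414 (mod 491)
488^128 ≡ 37 (mod 491)
488^245 = 488^(128+64+32+16+4+1) ≡ 490 (mod 491).
Result is 490 ≡ −1, so (979/491) = −1.

-1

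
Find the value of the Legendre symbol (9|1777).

Reciprocity: 9 ≡ 1 and 1777 ≡ 1 (mod 4), so (9/1777) = +(1777/9).
Reduce top mod 9: now compute (4/9).
Pull out 2^2: since 9 ≡ 1 (mod 8), (2/9) = +1, so (2/9)^2 = +1.
Reached (1/9) = 1. Collecting the sign flips along the way, the symbol is +1.

1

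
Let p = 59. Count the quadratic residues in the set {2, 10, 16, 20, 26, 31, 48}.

(2/59) = -1 → non-residue.
(10/59) = -1 → non-residue.
(16/59) = +1 → QR.
(20/59) = +1 → QR.
(26/59) = +1 → QR.
(31/59) = -1 → non-residue.
(48/59) = +1 → QR.
Total quadratic residues among the 7: 4.

4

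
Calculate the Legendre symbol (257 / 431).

Reciprocity: 257 ≡ 1 and 431 ≡ 3 (mod 4), so (257/431) = +(431/257).
Reduce top mod 257: now compute (174/257).
Pull out 2: since 257 ≡ 1 (mod 8), (2/257) = +1.
Reciprocity: 87 ≡ 3 and 257 ≡ 1 (mod 4), so (87/257) = +(257/87).
Reduce top mod 87: now compute (83/87).
Reciprocity: 83 ≡ 3 and 87 ≡ 3 (mod 4), so (83/87) = −(87/83).
Reduce top mod 83: now compute (4/83).
Pull out 2^2: since 83 ≡ 3 (mod 8), (2/83) = -1, so (2/83)^2 = +1.
Reached (1/83) = 1. Collecting the sign flips along the way, the symbol is -1.

-1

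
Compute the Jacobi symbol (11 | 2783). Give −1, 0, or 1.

Reciprocity: 11 ≡ 3 and 2783 ≡ 3 (mod 4), so (11/2783) = −(2783/11).
Reduce top mod 11: now compute (0/11).
Top reduces to 0: gcd > 1, so the symbol is 0.

0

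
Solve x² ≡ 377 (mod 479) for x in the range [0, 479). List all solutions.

188, 291

Since 479 ≡ 3 (mod 4), a square root of 377 is 377^((479+1)/4) = 377^120 mod 479.
Repeated squaring: 377^2≡345, 377^4≡233, 377^8≡162, 377^16≡378, 377^32≡142, 377^64≡46 (mod 479).
377^120 = 377^(64+32+16+8) ≡ 291 (mod 479).
Check: 291² = 84681 ≡ 377 (mod 479). The two roots are 188 and 291.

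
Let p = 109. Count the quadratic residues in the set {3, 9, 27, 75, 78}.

(3/109) = +1 → QR.
(9/109) = +1 → QR.
(27/109) = +1 → QR.
(75/109) = +1 → QR.
(78/109) = +1 → QR.
Total quadratic residues among the 5: 5.

5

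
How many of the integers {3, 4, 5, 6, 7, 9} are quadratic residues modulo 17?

(3/17) = -1 → non-residue.
(4/17) = +1 → QR.
(5/17) = -1 → non-residue.
(6/17) = -1 → non-residue.
(7/17) = -1 → non-residue.
(9/17) = +1 → QR.
Total quadratic residues among the 6: 2.

2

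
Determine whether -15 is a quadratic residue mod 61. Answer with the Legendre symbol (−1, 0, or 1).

1

Euler's criterion: (-15/61) ≡ 46^30 (mod 61).
46^2 ≡ 42 (mod 61)
46^4 ≡ 56 (mod 61)
46^8 ≡ 25 (mod 61)
46^16 ≡ 15 (mod 61)
46^30 = 46^(16+8+4+2) ≡ 1 (mod 61).
Result is 1, so (-15/61) = 1.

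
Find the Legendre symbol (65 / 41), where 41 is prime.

First reduce: 65 ≡ 24 (mod 41).
Pull out 2^3: since 41 ≡ 1 (mod 8), (2/41) = +1, so (2/41)^3 = +1.
Reciprocity: 3 ≡ 3 and 41 ≡ 1 (mod 4), so (3/41) = +(41/3).
Reduce top mod 3: now compute (2/3).
Pull out 2: since 3 ≡ 3 (mod 8), (2/3) = -1.
Reached (1/3) = 1. Collecting the sign flips along the way, the symbol is -1.

-1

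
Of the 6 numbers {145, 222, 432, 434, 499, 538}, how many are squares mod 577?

2

(145/577) = +1 → QR.
(222/577) = -1 → non-residue.
(432/577) = +1 → QR.
(434/577) = -1 → non-residue.
(499/577) = -1 → non-residue.
(538/577) = -1 → non-residue.
Total quadratic residues among the 6: 2.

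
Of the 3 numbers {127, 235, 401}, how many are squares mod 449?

1

(127/449) = +1 → QR.
(235/449) = -1 → non-residue.
(401/449) = -1 → non-residue.
Total quadratic residues among the 3: 1.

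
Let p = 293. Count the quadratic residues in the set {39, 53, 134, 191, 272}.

(39/293) = +1 → QR.
(53/293) = +1 → QR.
(134/293) = -1 → non-residue.
(191/293) = +1 → QR.
(272/293) = +1 → QR.
Total quadratic residues among the 5: 4.

4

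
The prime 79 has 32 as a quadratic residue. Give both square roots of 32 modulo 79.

36, 43

Since 79 ≡ 3 (mod 4), a square root of 32 is 32^((79+1)/4) = 32^20 mod 79.
Repeated squaring: 32^2≡76, 32^4≡9, 32^8≡2, 32^16≡4 (mod 79).
32^20 = 32^(16+4) ≡ 36 (mod 79).
Check: 36² = 1296 ≡ 32 (mod 79). The two roots are 36 and 43.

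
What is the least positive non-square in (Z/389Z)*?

2

(2/389) = −1, so 2 is the smallest positive non-residue mod 389.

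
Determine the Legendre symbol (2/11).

-1

Euler's criterion: (2/11) ≡ 2^5 (mod 11).
2^2 ≡ 4 (mod 11)
2^4 ≡ 5 (mod 11)
2^5 = 2^(4+1) ≡ 10 (mod 11).
Result is 10 ≡ −1, so (2/11) = −1.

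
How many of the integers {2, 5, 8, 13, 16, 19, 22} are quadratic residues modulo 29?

(2/29) = -1 → non-residue.
(5/29) = +1 → QR.
(8/29) = -1 → non-residue.
(13/29) = +1 → QR.
(16/29) = +1 → QR.
(19/29) = -1 → non-residue.
(22/29) = +1 → QR.
Total quadratic residues among the 7: 4.

4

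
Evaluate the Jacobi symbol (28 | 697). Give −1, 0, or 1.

1

Pull out 2^2: since 697 ≡ 1 (mod 8), (2/697) = +1, so (2/697)^2 = +1.
Reciprocity: 7 ≡ 3 and 697 ≡ 1 (mod 4), so (7/697) = +(697/7).
Reduce top mod 7: now compute (4/7).
Pull out 2^2: since 7 ≡ 7 (mod 8), (2/7) = +1, so (2/7)^2 = +1.
Reached (1/7) = 1. Collecting the sign flips along the way, the symbol is +1.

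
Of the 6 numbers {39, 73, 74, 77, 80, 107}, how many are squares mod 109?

(39/109) = -1 → non-residue.
(73/109) = +1 → QR.
(74/109) = +1 → QR.
(77/109) = -1 → non-residue.
(80/109) = +1 → QR.
(107/109) = -1 → non-residue.
Total quadratic residues among the 6: 3.

3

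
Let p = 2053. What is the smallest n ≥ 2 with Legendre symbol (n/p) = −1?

(2/2053) = −1, so 2 is the smallest positive non-residue mod 2053.

2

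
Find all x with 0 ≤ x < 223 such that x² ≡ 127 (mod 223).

Since 223 ≡ 3 (mod 4), a square root of 127 is 127^((223+1)/4) = 127^56 mod 223.
Repeated squaring: 127^2≡73, 127^4≡200, 127^8≡83, 127^16≡199, 127^32≡130 (mod 223).
127^56 = 127^(32+16+8) ≡ 166 (mod 223).
Check: 166² = 27556 ≡ 127 (mod 223). The two roots are 57 and 166.

57, 166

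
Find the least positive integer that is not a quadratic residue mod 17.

3

(2/17) = +1, so 2 is a residue.
(3/17) = −1, so 3 is the smallest positive non-residue mod 17.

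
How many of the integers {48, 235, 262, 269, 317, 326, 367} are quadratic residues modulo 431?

2

(48/431) = +1 → QR.
(235/431) = -1 → non-residue.
(262/431) = -1 → non-residue.
(269/431) = -1 → non-residue.
(317/431) = -1 → non-residue.
(326/431) = +1 → QR.
(367/431) = -1 → non-residue.
Total quadratic residues among the 7: 2.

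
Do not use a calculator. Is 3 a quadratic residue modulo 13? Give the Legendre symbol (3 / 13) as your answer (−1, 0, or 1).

Reciprocity: 3 ≡ 3 and 13 ≡ 1 (mod 4), so (3/13) = +(13/3).
Reduce top mod 3: now compute (1/3).
Reached (1/3) = 1. Collecting the sign flips along the way, the symbol is +1.

1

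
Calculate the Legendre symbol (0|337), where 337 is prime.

0

Top reduces to 0: gcd > 1, so the symbol is 0.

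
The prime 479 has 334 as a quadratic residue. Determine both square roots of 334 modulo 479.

Since 479 ≡ 3 (mod 4), a square root of 334 is 334^((479+1)/4) = 334^120 mod 479.
Repeated squaring: 334^2≡428, 334^4≡206, 334^8≡284, 334^16≡184, 334^32≡326, 334^64≡417 (mod 479).
334^120 = 334^(64+32+16+8) ≡ 81 (mod 479).
Check: 81² = 6561 ≡ 334 (mod 479). The two roots are 81 and 398.

81, 398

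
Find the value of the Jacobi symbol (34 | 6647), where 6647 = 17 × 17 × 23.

0

Pull out 2: since 6647 ≡ 7 (mod 8), (2/6647) = +1.
Reciprocity: 17 ≡ 1 and 6647 ≡ 3 (mod 4), so (17/6647) = +(6647/17).
Reduce top mod 17: now compute (0/17).
Top reduces to 0: gcd > 1, so the symbol is 0.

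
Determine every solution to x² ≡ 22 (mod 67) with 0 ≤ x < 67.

25, 42

Since 67 ≡ 3 (mod 4), a square root of 22 is 22^((67+1)/4) = 22^17 mod 67.
Repeated squaring: 22^2≡15, 22^4≡24, 22^8≡40, 22^16≡59 (mod 67).
22^17 = 22^(16+1) ≡ 25 (mod 67).
Check: 25² = 625 ≡ 22 (mod 67). The two roots are 25 and 42.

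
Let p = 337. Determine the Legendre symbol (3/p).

Euler's criterion: (3/337) ≡ 3^168 (mod 337).
3^2 ≡ 9 (mod 337)
3^4 ≡ 81 (mod 337)
3^8 ≡ 158 (mod 337)
3^16 ≡ 26 (mod 337)
3^32 ≡ 2 (mod 337)
3^64 ≡ 4 (mod 337)
3^128 ≡ 16 (mod 337)
3^168 = 3^(128+32+8) ≡ 1 (mod 337).
Result is 1, so (3/337) = 1.

1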